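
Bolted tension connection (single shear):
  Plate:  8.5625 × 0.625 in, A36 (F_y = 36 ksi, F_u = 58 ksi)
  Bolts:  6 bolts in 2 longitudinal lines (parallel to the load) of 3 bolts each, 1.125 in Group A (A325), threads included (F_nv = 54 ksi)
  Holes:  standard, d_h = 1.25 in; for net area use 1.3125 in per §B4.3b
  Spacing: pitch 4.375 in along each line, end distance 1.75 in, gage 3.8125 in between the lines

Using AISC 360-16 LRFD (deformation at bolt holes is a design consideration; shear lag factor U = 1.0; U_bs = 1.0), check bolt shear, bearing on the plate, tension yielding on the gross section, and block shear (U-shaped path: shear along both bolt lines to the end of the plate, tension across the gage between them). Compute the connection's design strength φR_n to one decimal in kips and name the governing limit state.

173.4 kips (gross-section yield governs)

Bolt shear: A_b = π(1.125)²/4 = 0.99402 in². φR_n = 0.75 × 54 × 0.99402 × 6 × 1 = 241.5 kips.
Bearing (0.625 in plate, F_u = 58 ksi): end bolts L_c = 1.75 − 1.25/2 = 1.125, R_n = min(1.2×1.125×0.625×58, 2.4×1.125×0.625×58) = 48.938 kips/bolt; interior L_c = 4.375 − 1.25 = 3.125, R_n = 97.875 kips/bolt. φR_n = 0.75 × (2×48.938 + 4×97.875) = 367.0 kips.
Tension yield (gross): A_g = 8.5625×0.625 = 5.3516 in². φR_n = 0.90 × 36 × 5.3516 = 173.4 kips.
Block shear: shear path 2×[1.75+2×4.375] = 2×10.5 in, A_gv = 13.125, A_nv = 2×(10.5 − 2.5×1.3125)×0.625 = 9.0234 in²; tension across gage: (3.8125 − 1×1.3125)×0.625 = 1.5625 in². R_n = min(0.6×58×9.0234, 0.6×36×13.125) + 1.0×58×1.5625 = min(314.01, 283.5) + 90.625 = 374.13 kips. φR_n = 0.75 × 374.13 = 280.6 kips.
Governing: min(241.5, 367.0, 173.4, 280.6) = 173.4 kips → gross-section yield.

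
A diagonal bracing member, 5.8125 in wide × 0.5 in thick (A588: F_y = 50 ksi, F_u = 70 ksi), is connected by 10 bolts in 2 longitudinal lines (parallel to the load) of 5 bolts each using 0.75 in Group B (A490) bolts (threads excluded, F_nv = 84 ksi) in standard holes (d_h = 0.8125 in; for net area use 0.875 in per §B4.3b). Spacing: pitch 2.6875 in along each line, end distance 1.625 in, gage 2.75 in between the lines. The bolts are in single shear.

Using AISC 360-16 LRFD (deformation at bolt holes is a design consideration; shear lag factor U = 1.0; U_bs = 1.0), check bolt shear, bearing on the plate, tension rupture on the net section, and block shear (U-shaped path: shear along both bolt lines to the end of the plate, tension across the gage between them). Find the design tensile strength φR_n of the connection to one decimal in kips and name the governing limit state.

106.6 kips (net-section rupture governs)

Bolt shear: A_b = π(0.75)²/4 = 0.44179 in². φR_n = 0.75 × 84 × 0.44179 × 10 × 1 = 278.3 kips.
Bearing (0.5 in plate, F_u = 70 ksi): end bolts L_c = 1.625 − 0.8125/2 = 1.21875, R_n = min(1.2×1.21875×0.5×70, 2.4×0.75×0.5×70) = 51.188 kips/bolt; interior L_c = 2.6875 − 0.8125 = 1.875, R_n = 63 kips/bolt. φR_n = 0.75 × (2×51.188 + 8×63) = 454.8 kips.
Tension rupture (net): A_n = (5.8125 − 2×0.875)×0.5 = 2.0313 in² (U = 1.0, A_e = A_n). φR_n = 0.75 × 70 × 2.0313 = 106.6 kips.
Block shear: shear path 2×[1.625+4×2.6875] = 2×12.375 in, A_gv = 12.375, A_nv = 2×(12.375 − 4.5×0.875)×0.5 = 8.4375 in²; tension across gage: (2.75 − 1×0.875)×0.5 = 0.9375 in². R_n = min(0.6×70×8.4375, 0.6×50×12.375) + 1.0×70×0.9375 = min(354.38, 371.25) + 65.625 = 420.01 kips. φR_n = 0.75 × 420.01 = 315.0 kips.
Governing: min(278.3, 454.8, 106.6, 315.0) = 106.6 kips → net-section rupture.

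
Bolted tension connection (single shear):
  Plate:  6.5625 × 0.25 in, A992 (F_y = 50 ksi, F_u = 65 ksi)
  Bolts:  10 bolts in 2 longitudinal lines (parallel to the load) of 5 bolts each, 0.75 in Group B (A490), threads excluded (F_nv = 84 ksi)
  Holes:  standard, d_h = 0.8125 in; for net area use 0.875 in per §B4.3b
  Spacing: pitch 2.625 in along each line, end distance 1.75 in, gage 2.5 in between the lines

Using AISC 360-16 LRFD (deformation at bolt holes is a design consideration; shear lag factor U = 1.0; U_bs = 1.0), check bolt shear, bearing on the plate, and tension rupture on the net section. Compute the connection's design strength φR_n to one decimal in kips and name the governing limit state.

Bolt shear: A_b = π(0.75)²/4 = 0.44179 in². φR_n = 0.75 × 84 × 0.44179 × 10 × 1 = 278.3 kips.
Bearing (0.25 in plate, F_u = 65 ksi): end bolts L_c = 1.75 − 0.8125/2 = 1.34375, R_n = min(1.2×1.34375×0.25×65, 2.4×0.75×0.25×65) = 26.203 kips/bolt; interior L_c = 2.625 − 0.8125 = 1.8125, R_n = 29.25 kips/bolt. φR_n = 0.75 × (2×26.203 + 8×29.25) = 214.8 kips.
Tension rupture (net): A_n = (6.5625 − 2×0.875)×0.25 = 1.2031 in² (U = 1.0, A_e = A_n). φR_n = 0.75 × 65 × 1.2031 = 58.7 kips.
Governing: min(278.3, 214.8, 58.7) = 58.7 kips → net-section rupture.

58.7 kips (net-section rupture governs)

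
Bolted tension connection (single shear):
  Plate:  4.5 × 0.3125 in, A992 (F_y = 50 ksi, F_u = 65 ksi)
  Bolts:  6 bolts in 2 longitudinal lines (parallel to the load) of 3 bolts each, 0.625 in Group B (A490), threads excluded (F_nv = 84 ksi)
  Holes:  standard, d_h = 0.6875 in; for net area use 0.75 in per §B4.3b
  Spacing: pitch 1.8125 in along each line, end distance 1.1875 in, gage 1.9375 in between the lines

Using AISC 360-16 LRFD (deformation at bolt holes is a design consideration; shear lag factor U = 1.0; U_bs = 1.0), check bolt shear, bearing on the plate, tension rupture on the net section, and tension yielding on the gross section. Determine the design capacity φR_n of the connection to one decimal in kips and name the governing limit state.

45.7 kips (net-section rupture governs)

Bolt shear: A_b = π(0.625)²/4 = 0.3068 in². φR_n = 0.75 × 84 × 0.3068 × 6 × 1 = 116.0 kips.
Bearing (0.3125 in plate, F_u = 65 ksi): end bolts L_c = 1.1875 − 0.6875/2 = 0.84375, R_n = min(1.2×0.84375×0.3125×65, 2.4×0.625×0.3125×65) = 20.566 kips/bolt; interior L_c = 1.8125 − 0.6875 = 1.125, R_n = 27.422 kips/bolt. φR_n = 0.75 × (2×20.566 + 4×27.422) = 113.1 kips.
Tension rupture (net): A_n = (4.5 − 2×0.75)×0.3125 = 0.9375 in² (U = 1.0, A_e = A_n). φR_n = 0.75 × 65 × 0.9375 = 45.7 kips.
Tension yield (gross): A_g = 4.5×0.3125 = 1.4063 in². φR_n = 0.90 × 50 × 1.4063 = 63.3 kips.
Governing: min(116.0, 113.1, 45.7, 63.3) = 45.7 kips → net-section rupture.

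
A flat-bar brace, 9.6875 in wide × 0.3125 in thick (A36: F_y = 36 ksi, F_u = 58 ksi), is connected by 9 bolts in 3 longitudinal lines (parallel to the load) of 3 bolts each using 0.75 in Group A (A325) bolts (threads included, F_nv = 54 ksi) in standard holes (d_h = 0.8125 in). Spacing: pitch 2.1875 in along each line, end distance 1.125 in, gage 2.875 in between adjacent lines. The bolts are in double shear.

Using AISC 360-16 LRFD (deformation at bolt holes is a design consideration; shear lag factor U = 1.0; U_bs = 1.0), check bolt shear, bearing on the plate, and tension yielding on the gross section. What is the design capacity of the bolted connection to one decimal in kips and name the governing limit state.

Bolt shear: A_b = π(0.75)²/4 = 0.44179 in². φR_n = 0.75 × 54 × 0.44179 × 9 × 2 = 322.1 kips.
Bearing (0.3125 in plate, F_u = 58 ksi): end bolts L_c = 1.125 − 0.8125/2 = 0.71875, R_n = min(1.2×0.71875×0.3125×58, 2.4×0.75×0.3125×58) = 15.633 kips/bolt; interior L_c = 2.1875 − 0.8125 = 1.375, R_n = 29.906 kips/bolt. φR_n = 0.75 × (3×15.633 + 6×29.906) = 169.8 kips.
Tension yield (gross): A_g = 9.6875×0.3125 = 3.0273 in². φR_n = 0.90 × 36 × 3.0273 = 98.1 kips.
Governing: min(322.1, 169.8, 98.1) = 98.1 kips → gross-section yield.

98.1 kips (gross-section yield governs)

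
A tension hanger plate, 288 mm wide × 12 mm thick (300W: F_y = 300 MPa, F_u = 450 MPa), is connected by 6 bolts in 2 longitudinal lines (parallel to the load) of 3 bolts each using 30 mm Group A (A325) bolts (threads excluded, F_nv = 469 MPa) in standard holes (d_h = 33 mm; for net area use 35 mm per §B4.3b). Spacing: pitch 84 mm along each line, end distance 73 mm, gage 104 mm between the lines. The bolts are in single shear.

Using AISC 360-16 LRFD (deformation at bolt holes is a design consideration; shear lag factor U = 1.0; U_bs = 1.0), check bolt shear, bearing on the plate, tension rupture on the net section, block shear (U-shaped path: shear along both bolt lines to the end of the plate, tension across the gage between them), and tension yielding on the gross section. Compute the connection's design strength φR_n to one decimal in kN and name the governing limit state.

Bolt shear: A_b = π(30)²/4 = 706.86 mm². φR_n = 0.75 × 469 × 706.86 × 6 × 1 = 1491.8 kN.
Bearing (12 mm plate, F_u = 450 MPa): end bolts L_c = 73 − 33/2 = 56.5, R_n = min(1.2×56.5×12×450, 2.4×30×12×450) = 366.12 kN/bolt; interior L_c = 84 − 33 = 51, R_n = 330.48 kN/bolt. φR_n = 0.75 × (2×366.12 + 4×330.48) = 1540.6 kN.
Tension rupture (net): A_n = (288 − 2×35)×12 = 2616 mm² (U = 1.0, A_e = A_n). φR_n = 0.75 × 450 × 2616 = 882.9 kN.
Block shear: shear path 2×[73+2×84] = 2×241 mm, A_gv = 5784, A_nv = 2×(241 − 2.5×35)×12 = 3684 mm²; tension across gage: (104 − 1×35)×12 = 828 mm². R_n = min(0.6×450×3684, 0.6×300×5784) + 1.0×450×828 = min(994.68, 1041.1) + 372.6 = 1367.3 kN. φR_n = 0.75 × 1367.3 = 1025.5 kN.
Tension yield (gross): A_g = 288×12 = 3456 mm². φR_n = 0.90 × 300 × 3456 = 933.1 kN.
Governing: min(1491.8, 1540.6, 882.9, 1025.5, 933.1) = 882.9 kN → net-section rupture.

882.9 kN (net-section rupture governs)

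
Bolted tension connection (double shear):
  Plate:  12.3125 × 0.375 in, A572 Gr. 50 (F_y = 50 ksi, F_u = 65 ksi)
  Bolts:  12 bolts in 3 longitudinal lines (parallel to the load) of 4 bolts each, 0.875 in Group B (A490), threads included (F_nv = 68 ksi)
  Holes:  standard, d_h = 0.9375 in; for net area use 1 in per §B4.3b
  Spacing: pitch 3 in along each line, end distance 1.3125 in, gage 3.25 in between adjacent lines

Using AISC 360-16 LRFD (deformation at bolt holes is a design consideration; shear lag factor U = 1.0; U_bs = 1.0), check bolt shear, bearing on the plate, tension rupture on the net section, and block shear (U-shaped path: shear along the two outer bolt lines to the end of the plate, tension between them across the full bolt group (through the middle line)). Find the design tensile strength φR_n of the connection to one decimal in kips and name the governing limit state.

170.2 kips (net-section rupture governs)

Bolt shear: A_b = π(0.875)²/4 = 0.60132 in². φR_n = 0.75 × 68 × 0.60132 × 12 × 2 = 736.0 kips.
Bearing (0.375 in plate, F_u = 65 ksi): end bolts L_c = 1.3125 − 0.9375/2 = 0.84375, R_n = min(1.2×0.84375×0.375×65, 2.4×0.875×0.375×65) = 24.68 kips/bolt; interior L_c = 3 − 0.9375 = 2.0625, R_n = 51.188 kips/bolt. φR_n = 0.75 × (3×24.68 + 9×51.188) = 401.0 kips.
Tension rupture (net): A_n = (12.3125 − 3×1)×0.375 = 3.4922 in² (U = 1.0, A_e = A_n). φR_n = 0.75 × 65 × 3.4922 = 170.2 kips.
Block shear: shear path 2×[1.3125+3×3] = 2×10.3125 in, A_gv = 7.7344, A_nv = 2×(10.3125 − 3.5×1)×0.375 = 5.1094 in²; tension across gage: (6.5 − 2×1)×0.375 = 1.6875 in². R_n = min(0.6×65×5.1094, 0.6×50×7.7344) + 1.0×65×1.6875 = min(199.27, 232.03) + 109.69 = 308.96 kips. φR_n = 0.75 × 308.96 = 231.7 kips.
Governing: min(736.0, 401.0, 170.2, 231.7) = 170.2 kips → net-section rupture.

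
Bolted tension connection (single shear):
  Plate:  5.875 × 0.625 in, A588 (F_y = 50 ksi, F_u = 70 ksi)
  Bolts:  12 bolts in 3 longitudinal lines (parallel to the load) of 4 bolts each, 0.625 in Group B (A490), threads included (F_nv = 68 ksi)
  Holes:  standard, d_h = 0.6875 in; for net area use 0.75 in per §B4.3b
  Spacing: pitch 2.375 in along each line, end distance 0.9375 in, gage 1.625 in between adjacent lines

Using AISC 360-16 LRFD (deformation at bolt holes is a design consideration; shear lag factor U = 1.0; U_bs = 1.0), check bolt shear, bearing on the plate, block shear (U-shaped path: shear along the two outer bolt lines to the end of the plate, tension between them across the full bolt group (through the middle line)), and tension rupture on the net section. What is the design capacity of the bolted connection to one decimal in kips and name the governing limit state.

Bolt shear: A_b = π(0.625)²/4 = 0.3068 in². φR_n = 0.75 × 68 × 0.3068 × 12 × 1 = 187.8 kips.
Bearing (0.625 in plate, F_u = 70 ksi): end bolts L_c = 0.9375 − 0.6875/2 = 0.59375, R_n = min(1.2×0.59375×0.625×70, 2.4×0.625×0.625×70) = 31.172 kips/bolt; interior L_c = 2.375 − 0.6875 = 1.6875, R_n = 65.625 kips/bolt. φR_n = 0.75 × (3×31.172 + 9×65.625) = 513.1 kips.
Block shear: shear path 2×[0.9375+3×2.375] = 2×8.0625 in, A_gv = 10.078, A_nv = 2×(8.0625 − 3.5×0.75)×0.625 = 6.7969 in²; tension across gage: (3.25 − 2×0.75)×0.625 = 1.0938 in². R_n = min(0.6×70×6.7969, 0.6×50×10.078) + 1.0×70×1.0938 = min(285.47, 302.34) + 76.566 = 362.04 kips. φR_n = 0.75 × 362.04 = 271.5 kips.
Tension rupture (net): A_n = (5.875 − 3×0.75)×0.625 = 2.2656 in² (U = 1.0, A_e = A_n). φR_n = 0.75 × 70 × 2.2656 = 118.9 kips.
Governing: min(187.8, 513.1, 271.5, 118.9) = 118.9 kips → net-section rupture.

118.9 kips (net-section rupture governs)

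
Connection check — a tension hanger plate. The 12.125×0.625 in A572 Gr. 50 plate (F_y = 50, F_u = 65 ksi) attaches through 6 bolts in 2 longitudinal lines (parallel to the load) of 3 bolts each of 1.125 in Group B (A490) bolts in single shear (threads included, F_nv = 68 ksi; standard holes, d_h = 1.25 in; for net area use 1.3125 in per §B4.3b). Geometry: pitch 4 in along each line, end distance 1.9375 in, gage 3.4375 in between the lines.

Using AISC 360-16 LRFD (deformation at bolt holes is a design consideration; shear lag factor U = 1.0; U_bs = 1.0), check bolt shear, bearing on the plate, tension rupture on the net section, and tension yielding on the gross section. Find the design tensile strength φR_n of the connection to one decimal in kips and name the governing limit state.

Bolt shear: A_b = π(1.125)²/4 = 0.99402 in². φR_n = 0.75 × 68 × 0.99402 × 6 × 1 = 304.2 kips.
Bearing (0.625 in plate, F_u = 65 ksi): end bolts L_c = 1.9375 − 1.25/2 = 1.3125, R_n = min(1.2×1.3125×0.625×65, 2.4×1.125×0.625×65) = 63.984 kips/bolt; interior L_c = 4 − 1.25 = 2.75, R_n = 109.69 kips/bolt. φR_n = 0.75 × (2×63.984 + 4×109.69) = 425.0 kips.
Tension rupture (net): A_n = (12.125 − 2×1.3125)×0.625 = 5.9375 in² (U = 1.0, A_e = A_n). φR_n = 0.75 × 65 × 5.9375 = 289.5 kips.
Tension yield (gross): A_g = 12.125×0.625 = 7.5781 in². φR_n = 0.90 × 50 × 7.5781 = 341.0 kips.
Governing: min(304.2, 425.0, 289.5, 341.0) = 289.5 kips → net-section rupture.

289.5 kips (net-section rupture governs)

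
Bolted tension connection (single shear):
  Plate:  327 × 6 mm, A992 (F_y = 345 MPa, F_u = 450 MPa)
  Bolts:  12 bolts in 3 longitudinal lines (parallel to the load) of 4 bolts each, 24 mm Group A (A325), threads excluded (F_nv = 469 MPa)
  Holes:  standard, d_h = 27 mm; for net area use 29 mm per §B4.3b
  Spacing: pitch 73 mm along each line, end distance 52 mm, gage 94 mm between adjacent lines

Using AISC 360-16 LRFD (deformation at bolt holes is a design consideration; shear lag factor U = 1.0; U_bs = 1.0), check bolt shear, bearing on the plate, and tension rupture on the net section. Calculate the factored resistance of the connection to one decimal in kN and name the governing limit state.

486.0 kN (net-section rupture governs)

Bolt shear: A_b = π(24)²/4 = 452.39 mm². φR_n = 0.75 × 469 × 452.39 × 12 × 1 = 1909.5 kN.
Bearing (6 mm plate, F_u = 450 MPa): end bolts L_c = 52 − 27/2 = 38.5, R_n = min(1.2×38.5×6×450, 2.4×24×6×450) = 124.74 kN/bolt; interior L_c = 73 − 27 = 46, R_n = 149.04 kN/bolt. φR_n = 0.75 × (3×124.74 + 9×149.04) = 1286.7 kN.
Tension rupture (net): A_n = (327 − 3×29)×6 = 1440 mm² (U = 1.0, A_e = A_n). φR_n = 0.75 × 450 × 1440 = 486.0 kN.
Governing: min(1909.5, 1286.7, 486.0) = 486.0 kN → net-section rupture.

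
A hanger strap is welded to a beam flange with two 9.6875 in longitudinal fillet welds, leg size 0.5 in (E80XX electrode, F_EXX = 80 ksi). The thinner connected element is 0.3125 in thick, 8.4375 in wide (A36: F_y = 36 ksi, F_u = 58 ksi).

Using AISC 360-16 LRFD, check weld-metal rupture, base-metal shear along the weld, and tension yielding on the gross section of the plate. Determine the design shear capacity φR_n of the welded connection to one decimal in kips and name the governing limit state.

Weld metal: throat = 0.707×0.5 = 0.3535 in, L = 2×9.6875 = 19.375 in. φR_n = 0.75 × 0.6 × 80 × 0.3535 × 19.375 = 246.6 kips.
Base metal shear (0.3125 in plate): yield φR_n = 1.0×0.6×36×0.3125×19.375 = 130.8 kips; rupture φR_n = 0.75×0.6×58×0.3125×19.375 = 158.0 kips; take 130.8 kips (yield).
Tension yield (gross): A_g = 8.4375×0.3125 = 2.6367 in². φR_n = 0.90 × 36 × 2.6367 = 85.4 kips.
Governing: min(246.6, 130.8, 85.4) = 85.4 kips → gross-section yield.

85.4 kips (gross-section yield governs)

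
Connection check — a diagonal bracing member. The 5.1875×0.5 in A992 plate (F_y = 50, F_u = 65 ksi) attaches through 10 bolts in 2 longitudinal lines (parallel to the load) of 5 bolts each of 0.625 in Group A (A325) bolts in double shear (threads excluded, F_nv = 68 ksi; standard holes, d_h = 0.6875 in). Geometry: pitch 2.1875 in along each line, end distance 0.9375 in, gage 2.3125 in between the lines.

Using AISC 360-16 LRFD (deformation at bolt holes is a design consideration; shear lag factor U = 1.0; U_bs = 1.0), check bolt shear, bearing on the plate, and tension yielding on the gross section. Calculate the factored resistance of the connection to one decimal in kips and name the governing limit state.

Bolt shear: A_b = π(0.625)²/4 = 0.3068 in². φR_n = 0.75 × 68 × 0.3068 × 10 × 2 = 312.9 kips.
Bearing (0.5 in plate, F_u = 65 ksi): end bolts L_c = 0.9375 − 0.6875/2 = 0.59375, R_n = min(1.2×0.59375×0.5×65, 2.4×0.625×0.5×65) = 23.156 kips/bolt; interior L_c = 2.1875 − 0.6875 = 1.5, R_n = 48.75 kips/bolt. φR_n = 0.75 × (2×23.156 + 8×48.75) = 327.2 kips.
Tension yield (gross): A_g = 5.1875×0.5 = 2.5938 in². φR_n = 0.90 × 50 × 2.5938 = 116.7 kips.
Governing: min(312.9, 327.2, 116.7) = 116.7 kips → gross-section yield.

116.7 kips (gross-section yield governs)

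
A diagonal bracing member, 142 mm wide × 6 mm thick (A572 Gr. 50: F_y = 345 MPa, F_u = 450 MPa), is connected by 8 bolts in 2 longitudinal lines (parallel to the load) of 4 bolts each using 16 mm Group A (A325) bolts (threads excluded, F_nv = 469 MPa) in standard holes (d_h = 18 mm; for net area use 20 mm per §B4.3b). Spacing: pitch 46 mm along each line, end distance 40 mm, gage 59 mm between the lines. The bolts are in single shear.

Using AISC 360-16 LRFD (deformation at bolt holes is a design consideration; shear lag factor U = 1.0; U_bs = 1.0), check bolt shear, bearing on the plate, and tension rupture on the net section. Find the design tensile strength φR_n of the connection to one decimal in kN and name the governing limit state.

Bolt shear: A_b = π(16)²/4 = 201.06 mm². φR_n = 0.75 × 469 × 201.06 × 8 × 1 = 565.8 kN.
Bearing (6 mm plate, F_u = 450 MPa): end bolts L_c = 40 − 18/2 = 31, R_n = min(1.2×31×6×450, 2.4×16×6×450) = 100.44 kN/bolt; interior L_c = 46 − 18 = 28, R_n = 90.72 kN/bolt. φR_n = 0.75 × (2×100.44 + 6×90.72) = 558.9 kN.
Tension rupture (net): A_n = (142 − 2×20)×6 = 612 mm² (U = 1.0, A_e = A_n). φR_n = 0.75 × 450 × 612 = 206.6 kN.
Governing: min(565.8, 558.9, 206.6) = 206.6 kN → net-section rupture.

206.6 kN (net-section rupture governs)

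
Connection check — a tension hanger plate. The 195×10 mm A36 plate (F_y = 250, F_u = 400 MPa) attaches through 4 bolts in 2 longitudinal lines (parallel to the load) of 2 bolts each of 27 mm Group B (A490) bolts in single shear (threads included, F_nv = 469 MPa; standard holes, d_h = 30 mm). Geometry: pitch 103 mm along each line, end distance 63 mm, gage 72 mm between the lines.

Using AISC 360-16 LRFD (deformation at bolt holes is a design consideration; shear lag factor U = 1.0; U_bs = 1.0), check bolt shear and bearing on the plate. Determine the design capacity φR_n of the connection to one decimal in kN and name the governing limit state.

734.4 kN (bearing governs)

Bolt shear: A_b = π(27)²/4 = 572.56 mm². φR_n = 0.75 × 469 × 572.56 × 4 × 1 = 805.6 kN.
Bearing (10 mm plate, F_u = 400 MPa): end bolts L_c = 63 − 30/2 = 48, R_n = min(1.2×48×10×400, 2.4×27×10×400) = 230.4 kN/bolt; interior L_c = 103 − 30 = 73, R_n = 259.2 kN/bolt. φR_n = 0.75 × (2×230.4 + 2×259.2) = 734.4 kN.
Governing: min(805.6, 734.4) = 734.4 kN → bearing.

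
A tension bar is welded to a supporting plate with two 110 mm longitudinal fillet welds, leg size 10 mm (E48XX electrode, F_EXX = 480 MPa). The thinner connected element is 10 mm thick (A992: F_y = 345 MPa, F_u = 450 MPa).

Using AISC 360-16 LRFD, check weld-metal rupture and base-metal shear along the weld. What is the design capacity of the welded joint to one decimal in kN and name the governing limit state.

336.0 kN (weld metal governs)

Weld metal: throat = 0.707×10 = 7.07 mm, L = 2×110 = 220 mm. φR_n = 0.75 × 0.6 × 480 × 7.07 × 220 = 336.0 kN.
Base metal shear (10 mm plate): yield φR_n = 1.0×0.6×345×10×220 = 455.4 kN; rupture φR_n = 0.75×0.6×450×10×220 = 445.5 kN; take 445.5 kN (rupture).
Governing: min(336.0, 445.5) = 336.0 kN → weld metal.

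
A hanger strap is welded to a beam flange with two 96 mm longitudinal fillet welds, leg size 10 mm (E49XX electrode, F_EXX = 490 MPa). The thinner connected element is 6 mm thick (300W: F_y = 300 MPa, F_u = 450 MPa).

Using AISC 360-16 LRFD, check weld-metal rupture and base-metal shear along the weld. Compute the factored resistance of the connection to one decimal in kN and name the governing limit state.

207.4 kN (base-metal shear governs)

Weld metal: throat = 0.707×10 = 7.07 mm, L = 2×96 = 192 mm. φR_n = 0.75 × 0.6 × 490 × 7.07 × 192 = 299.3 kN.
Base metal shear (6 mm plate): yield φR_n = 1.0×0.6×300×6×192 = 207.4 kN; rupture φR_n = 0.75×0.6×450×6×192 = 233.3 kN; take 207.4 kN (yield).
Governing: min(299.3, 207.4) = 207.4 kN → base-metal shear.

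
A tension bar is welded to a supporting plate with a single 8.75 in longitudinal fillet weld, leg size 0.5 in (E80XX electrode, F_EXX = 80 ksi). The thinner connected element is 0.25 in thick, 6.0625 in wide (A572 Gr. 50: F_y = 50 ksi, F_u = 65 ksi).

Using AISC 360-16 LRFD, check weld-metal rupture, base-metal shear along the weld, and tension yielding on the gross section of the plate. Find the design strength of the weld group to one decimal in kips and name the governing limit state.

64.0 kips (base-metal shear governs)

Weld metal: throat = 0.707×0.5 = 0.3535 in, L = 8.75 in. φR_n = 0.75 × 0.6 × 80 × 0.3535 × 8.75 = 111.4 kips.
Base metal shear (0.25 in plate): yield φR_n = 1.0×0.6×50×0.25×8.75 = 65.6 kips; rupture φR_n = 0.75×0.6×65×0.25×8.75 = 64.0 kips; take 64.0 kips (rupture).
Tension yield (gross): A_g = 6.0625×0.25 = 1.5156 in². φR_n = 0.90 × 50 × 1.5156 = 68.2 kips.
Governing: min(111.4, 64.0, 68.2) = 64.0 kips → base-metal shear.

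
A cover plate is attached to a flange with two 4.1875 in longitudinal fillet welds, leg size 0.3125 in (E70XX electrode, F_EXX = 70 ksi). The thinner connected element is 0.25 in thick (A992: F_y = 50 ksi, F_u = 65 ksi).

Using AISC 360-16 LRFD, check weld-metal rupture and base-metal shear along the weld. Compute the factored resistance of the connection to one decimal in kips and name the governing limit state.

Weld metal: throat = 0.707×0.3125 = 0.22094 in, L = 2×4.1875 = 8.375 in. φR_n = 0.75 × 0.6 × 70 × 0.22094 × 8.375 = 58.3 kips.
Base metal shear (0.25 in plate): yield φR_n = 1.0×0.6×50×0.25×8.375 = 62.8 kips; rupture φR_n = 0.75×0.6×65×0.25×8.375 = 61.2 kips; take 61.2 kips (rupture).
Governing: min(58.3, 61.2) = 58.3 kips → weld metal.

58.3 kips (weld metal governs)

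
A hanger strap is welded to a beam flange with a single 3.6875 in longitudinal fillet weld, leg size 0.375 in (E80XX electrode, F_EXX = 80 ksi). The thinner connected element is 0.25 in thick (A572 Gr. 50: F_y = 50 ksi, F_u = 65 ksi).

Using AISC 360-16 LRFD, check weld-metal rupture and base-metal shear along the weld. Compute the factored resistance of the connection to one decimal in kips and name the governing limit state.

Weld metal: throat = 0.707×0.375 = 0.26513 in, L = 3.6875 in. φR_n = 0.75 × 0.6 × 80 × 0.26513 × 3.6875 = 35.2 kips.
Base metal shear (0.25 in plate): yield φR_n = 1.0×0.6×50×0.25×3.6875 = 27.7 kips; rupture φR_n = 0.75×0.6×65×0.25×3.6875 = 27.0 kips; take 27.0 kips (rupture).
Governing: min(35.2, 27.0) = 27.0 kips → base-metal shear.

27.0 kips (base-metal shear governs)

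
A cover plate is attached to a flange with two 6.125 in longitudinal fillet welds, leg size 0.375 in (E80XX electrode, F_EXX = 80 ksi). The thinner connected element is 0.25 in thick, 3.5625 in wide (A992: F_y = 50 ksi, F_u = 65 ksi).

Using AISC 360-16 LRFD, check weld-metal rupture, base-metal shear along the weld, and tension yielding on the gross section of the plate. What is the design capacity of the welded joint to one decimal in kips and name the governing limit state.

40.1 kips (gross-section yield governs)

Weld metal: throat = 0.707×0.375 = 0.26513 in, L = 2×6.125 = 12.25 in. φR_n = 0.75 × 0.6 × 80 × 0.26513 × 12.25 = 116.9 kips.
Base metal shear (0.25 in plate): yield φR_n = 1.0×0.6×50×0.25×12.25 = 91.9 kips; rupture φR_n = 0.75×0.6×65×0.25×12.25 = 89.6 kips; take 89.6 kips (rupture).
Tension yield (gross): A_g = 3.5625×0.25 = 0.89063 in². φR_n = 0.90 × 50 × 0.89063 = 40.1 kips.
Governing: min(116.9, 89.6, 40.1) = 40.1 kips → gross-section yield.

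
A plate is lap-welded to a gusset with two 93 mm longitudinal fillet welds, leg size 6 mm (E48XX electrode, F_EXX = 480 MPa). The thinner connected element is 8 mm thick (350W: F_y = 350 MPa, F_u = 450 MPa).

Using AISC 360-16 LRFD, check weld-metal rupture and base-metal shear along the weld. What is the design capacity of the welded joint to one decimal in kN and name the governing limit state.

170.4 kN (weld metal governs)

Weld metal: throat = 0.707×6 = 4.242 mm, L = 2×93 = 186 mm. φR_n = 0.75 × 0.6 × 480 × 4.242 × 186 = 170.4 kN.
Base metal shear (8 mm plate): yield φR_n = 1.0×0.6×350×8×186 = 312.5 kN; rupture φR_n = 0.75×0.6×450×8×186 = 301.3 kN; take 301.3 kN (rupture).
Governing: min(170.4, 301.3) = 170.4 kN → weld metal.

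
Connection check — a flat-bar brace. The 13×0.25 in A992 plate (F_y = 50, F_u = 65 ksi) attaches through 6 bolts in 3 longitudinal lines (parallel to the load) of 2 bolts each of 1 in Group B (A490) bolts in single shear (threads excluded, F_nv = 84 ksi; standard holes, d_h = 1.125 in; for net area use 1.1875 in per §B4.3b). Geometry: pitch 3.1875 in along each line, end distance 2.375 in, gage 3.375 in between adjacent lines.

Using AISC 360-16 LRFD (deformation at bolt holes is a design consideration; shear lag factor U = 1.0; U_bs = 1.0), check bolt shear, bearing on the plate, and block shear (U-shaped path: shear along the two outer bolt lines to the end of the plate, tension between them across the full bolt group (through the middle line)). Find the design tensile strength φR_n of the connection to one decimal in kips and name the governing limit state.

108.6 kips (block shear governs)

Bolt shear: A_b = π(1)²/4 = 0.7854 in². φR_n = 0.75 × 84 × 0.7854 × 6 × 1 = 296.9 kips.
Bearing (0.25 in plate, F_u = 65 ksi): end bolts L_c = 2.375 − 1.125/2 = 1.8125, R_n = min(1.2×1.8125×0.25×65, 2.4×1×0.25×65) = 35.344 kips/bolt; interior L_c = 3.1875 − 1.125 = 2.0625, R_n = 39 kips/bolt. φR_n = 0.75 × (3×35.344 + 3×39) = 167.3 kips.
Block shear: shear path 2×[2.375+1×3.1875] = 2×5.5625 in, A_gv = 2.7813, A_nv = 2×(5.5625 − 1.5×1.1875)×0.25 = 1.8906 in²; tension across gage: (6.75 − 2×1.1875)×0.25 = 1.0938 in². R_n = min(0.6×65×1.8906, 0.6×50×2.7813) + 1.0×65×1.0938 = min(73.733, 83.439) + 71.097 = 144.83 kips. φR_n = 0.75 × 144.83 = 108.6 kips.
Governing: min(296.9, 167.3, 108.6) = 108.6 kips → block shear.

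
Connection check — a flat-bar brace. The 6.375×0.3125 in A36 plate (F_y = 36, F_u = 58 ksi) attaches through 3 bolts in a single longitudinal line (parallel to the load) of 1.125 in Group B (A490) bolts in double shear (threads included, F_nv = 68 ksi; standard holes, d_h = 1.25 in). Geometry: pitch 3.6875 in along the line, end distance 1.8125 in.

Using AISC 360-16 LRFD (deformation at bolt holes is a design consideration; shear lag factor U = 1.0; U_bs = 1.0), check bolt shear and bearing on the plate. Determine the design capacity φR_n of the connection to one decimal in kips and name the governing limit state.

Bolt shear: A_b = π(1.125)²/4 = 0.99402 in². φR_n = 0.75 × 68 × 0.99402 × 3 × 2 = 304.2 kips.
Bearing (0.3125 in plate, F_u = 58 ksi): end bolts L_c = 1.8125 − 1.25/2 = 1.1875, R_n = min(1.2×1.1875×0.3125×58, 2.4×1.125×0.3125×58) = 25.828 kips/bolt; interior L_c = 3.6875 − 1.25 = 2.4375, R_n = 48.938 kips/bolt. φR_n = 0.75 × (1×25.828 + 2×48.938) = 92.8 kips.
Governing: min(304.2, 92.8) = 92.8 kips → bearing.

92.8 kips (bearing governs)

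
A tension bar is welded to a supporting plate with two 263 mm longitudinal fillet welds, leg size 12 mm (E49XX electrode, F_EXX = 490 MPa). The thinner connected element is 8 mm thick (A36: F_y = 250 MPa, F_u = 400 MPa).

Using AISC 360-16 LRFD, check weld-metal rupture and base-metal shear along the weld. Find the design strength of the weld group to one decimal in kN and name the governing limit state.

Weld metal: throat = 0.707×12 = 8.484 mm, L = 2×263 = 526 mm. φR_n = 0.75 × 0.6 × 490 × 8.484 × 526 = 984.0 kN.
Base metal shear (8 mm plate): yield φR_n = 1.0×0.6×250×8×526 = 631.2 kN; rupture φR_n = 0.75×0.6×400×8×526 = 757.4 kN; take 631.2 kN (yield).
Governing: min(984.0, 631.2) = 631.2 kN → base-metal shear.

631.2 kN (base-metal shear governs)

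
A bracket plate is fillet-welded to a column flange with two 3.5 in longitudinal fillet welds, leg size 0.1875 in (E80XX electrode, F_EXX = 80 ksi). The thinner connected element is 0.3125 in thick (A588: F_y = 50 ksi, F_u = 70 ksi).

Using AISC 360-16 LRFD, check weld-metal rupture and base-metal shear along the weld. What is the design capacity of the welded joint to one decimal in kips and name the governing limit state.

Weld metal: throat = 0.707×0.1875 = 0.13256 in, L = 2×3.5 = 7 in. φR_n = 0.75 × 0.6 × 80 × 0.13256 × 7 = 33.4 kips.
Base metal shear (0.3125 in plate): yield φR_n = 1.0×0.6×50×0.3125×7 = 65.6 kips; rupture φR_n = 0.75×0.6×70×0.3125×7 = 68.9 kips; take 65.6 kips (yield).
Governing: min(33.4, 65.6) = 33.4 kips → weld metal.

33.4 kips (weld metal governs)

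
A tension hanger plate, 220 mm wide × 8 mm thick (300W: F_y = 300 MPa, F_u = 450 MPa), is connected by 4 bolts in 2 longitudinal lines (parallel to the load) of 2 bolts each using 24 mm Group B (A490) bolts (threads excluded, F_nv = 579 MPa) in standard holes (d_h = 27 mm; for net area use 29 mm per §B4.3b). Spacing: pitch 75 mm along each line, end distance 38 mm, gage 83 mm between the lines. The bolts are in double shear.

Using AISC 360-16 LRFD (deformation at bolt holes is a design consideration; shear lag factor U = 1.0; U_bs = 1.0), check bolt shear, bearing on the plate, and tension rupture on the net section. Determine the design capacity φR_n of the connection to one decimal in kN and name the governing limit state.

Bolt shear: A_b = π(24)²/4 = 452.39 mm². φR_n = 0.75 × 579 × 452.39 × 4 × 2 = 1571.6 kN.
Bearing (8 mm plate, F_u = 450 MPa): end bolts L_c = 38 − 27/2 = 24.5, R_n = min(1.2×24.5×8×450, 2.4×24×8×450) = 105.84 kN/bolt; interior L_c = 75 − 27 = 48, R_n = 207.36 kN/bolt. φR_n = 0.75 × (2×105.84 + 2×207.36) = 469.8 kN.
Tension rupture (net): A_n = (220 − 2×29)×8 = 1296 mm² (U = 1.0, A_e = A_n). φR_n = 0.75 × 450 × 1296 = 437.4 kN.
Governing: min(1571.6, 469.8, 437.4) = 437.4 kN → net-section rupture.

437.4 kN (net-section rupture governs)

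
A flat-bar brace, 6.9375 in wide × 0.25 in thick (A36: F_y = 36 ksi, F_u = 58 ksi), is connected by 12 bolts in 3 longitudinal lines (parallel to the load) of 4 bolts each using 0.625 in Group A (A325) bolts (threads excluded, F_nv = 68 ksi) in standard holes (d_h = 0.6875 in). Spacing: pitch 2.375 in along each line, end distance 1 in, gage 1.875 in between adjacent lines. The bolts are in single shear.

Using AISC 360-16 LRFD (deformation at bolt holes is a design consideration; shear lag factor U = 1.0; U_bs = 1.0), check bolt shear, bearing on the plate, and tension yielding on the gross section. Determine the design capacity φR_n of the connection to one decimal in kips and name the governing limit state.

Bolt shear: A_b = π(0.625)²/4 = 0.3068 in². φR_n = 0.75 × 68 × 0.3068 × 12 × 1 = 187.8 kips.
Bearing (0.25 in plate, F_u = 58 ksi): end bolts L_c = 1 − 0.6875/2 = 0.65625, R_n = min(1.2×0.65625×0.25×58, 2.4×0.625×0.25×58) = 11.419 kips/bolt; interior L_c = 2.375 − 0.6875 = 1.6875, R_n = 21.75 kips/bolt. φR_n = 0.75 × (3×11.419 + 9×21.75) = 172.5 kips.
Tension yield (gross): A_g = 6.9375×0.25 = 1.7344 in². φR_n = 0.90 × 36 × 1.7344 = 56.2 kips.
Governing: min(187.8, 172.5, 56.2) = 56.2 kips → gross-section yield.

56.2 kips (gross-section yield governs)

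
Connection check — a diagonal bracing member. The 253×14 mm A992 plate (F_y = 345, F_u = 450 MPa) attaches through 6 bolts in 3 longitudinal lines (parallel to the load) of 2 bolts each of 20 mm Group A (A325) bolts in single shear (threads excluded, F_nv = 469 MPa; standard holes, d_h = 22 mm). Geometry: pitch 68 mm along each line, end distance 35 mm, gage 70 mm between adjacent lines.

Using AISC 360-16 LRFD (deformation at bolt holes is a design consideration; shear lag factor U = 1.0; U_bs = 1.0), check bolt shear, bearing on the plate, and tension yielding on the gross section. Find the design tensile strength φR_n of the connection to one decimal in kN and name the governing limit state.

663.0 kN (bolt shear governs)

Bolt shear: A_b = π(20)²/4 = 314.16 mm². φR_n = 0.75 × 469 × 314.16 × 6 × 1 = 663.0 kN.
Bearing (14 mm plate, F_u = 450 MPa): end bolts L_c = 35 − 22/2 = 24, R_n = min(1.2×24×14×450, 2.4×20×14×450) = 181.44 kN/bolt; interior L_c = 68 − 22 = 46, R_n = 302.4 kN/bolt. φR_n = 0.75 × (3×181.44 + 3×302.4) = 1088.6 kN.
Tension yield (gross): A_g = 253×14 = 3542 mm². φR_n = 0.90 × 345 × 3542 = 1099.8 kN.
Governing: min(663.0, 1088.6, 1099.8) = 663.0 kN → bolt shear.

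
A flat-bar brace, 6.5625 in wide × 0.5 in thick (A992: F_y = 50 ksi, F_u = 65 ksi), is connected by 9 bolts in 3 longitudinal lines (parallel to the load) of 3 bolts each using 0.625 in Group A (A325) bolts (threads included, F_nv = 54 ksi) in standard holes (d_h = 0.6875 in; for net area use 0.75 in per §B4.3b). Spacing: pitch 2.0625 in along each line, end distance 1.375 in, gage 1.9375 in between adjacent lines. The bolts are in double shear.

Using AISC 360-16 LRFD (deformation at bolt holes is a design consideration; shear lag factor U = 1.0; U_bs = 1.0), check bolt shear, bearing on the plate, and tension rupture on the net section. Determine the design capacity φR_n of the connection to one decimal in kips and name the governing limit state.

Bolt shear: A_b = π(0.625)²/4 = 0.3068 in². φR_n = 0.75 × 54 × 0.3068 × 9 × 2 = 223.7 kips.
Bearing (0.5 in plate, F_u = 65 ksi): end bolts L_c = 1.375 − 0.6875/2 = 1.03125, R_n = min(1.2×1.03125×0.5×65, 2.4×0.625×0.5×65) = 40.219 kips/bolt; interior L_c = 2.0625 − 0.6875 = 1.375, R_n = 48.75 kips/bolt. φR_n = 0.75 × (3×40.219 + 6×48.75) = 309.9 kips.
Tension rupture (net): A_n = (6.5625 − 3×0.75)×0.5 = 2.1563 in² (U = 1.0, A_e = A_n). φR_n = 0.75 × 65 × 2.1563 = 105.1 kips.
Governing: min(223.7, 309.9, 105.1) = 105.1 kips → net-section rupture.

105.1 kips (net-section rupture governs)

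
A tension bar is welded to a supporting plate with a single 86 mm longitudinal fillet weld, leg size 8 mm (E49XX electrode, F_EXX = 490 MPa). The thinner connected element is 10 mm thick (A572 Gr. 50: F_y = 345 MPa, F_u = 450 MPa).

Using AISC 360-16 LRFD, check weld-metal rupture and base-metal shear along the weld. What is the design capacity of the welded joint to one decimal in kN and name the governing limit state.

Weld metal: throat = 0.707×8 = 5.656 mm, L = 86 mm. φR_n = 0.75 × 0.6 × 490 × 5.656 × 86 = 107.3 kN.
Base metal shear (10 mm plate): yield φR_n = 1.0×0.6×345×10×86 = 178.0 kN; rupture φR_n = 0.75×0.6×450×10×86 = 174.2 kN; take 174.2 kN (rupture).
Governing: min(107.3, 174.2) = 107.3 kN → weld metal.

107.3 kN (weld metal governs)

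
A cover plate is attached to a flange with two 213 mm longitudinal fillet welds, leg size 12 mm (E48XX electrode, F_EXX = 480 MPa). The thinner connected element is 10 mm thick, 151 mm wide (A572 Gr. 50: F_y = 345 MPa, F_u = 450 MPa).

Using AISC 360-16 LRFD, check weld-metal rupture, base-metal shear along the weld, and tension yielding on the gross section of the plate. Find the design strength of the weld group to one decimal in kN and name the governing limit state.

468.9 kN (gross-section yield governs)

Weld metal: throat = 0.707×12 = 8.484 mm, L = 2×213 = 426 mm. φR_n = 0.75 × 0.6 × 480 × 8.484 × 426 = 780.7 kN.
Base metal shear (10 mm plate): yield φR_n = 1.0×0.6×345×10×426 = 881.8 kN; rupture φR_n = 0.75×0.6×450×10×426 = 862.7 kN; take 862.7 kN (rupture).
Tension yield (gross): A_g = 151×10 = 1510 mm². φR_n = 0.90 × 345 × 1510 = 468.9 kN.
Governing: min(780.7, 862.7, 468.9) = 468.9 kN → gross-section yield.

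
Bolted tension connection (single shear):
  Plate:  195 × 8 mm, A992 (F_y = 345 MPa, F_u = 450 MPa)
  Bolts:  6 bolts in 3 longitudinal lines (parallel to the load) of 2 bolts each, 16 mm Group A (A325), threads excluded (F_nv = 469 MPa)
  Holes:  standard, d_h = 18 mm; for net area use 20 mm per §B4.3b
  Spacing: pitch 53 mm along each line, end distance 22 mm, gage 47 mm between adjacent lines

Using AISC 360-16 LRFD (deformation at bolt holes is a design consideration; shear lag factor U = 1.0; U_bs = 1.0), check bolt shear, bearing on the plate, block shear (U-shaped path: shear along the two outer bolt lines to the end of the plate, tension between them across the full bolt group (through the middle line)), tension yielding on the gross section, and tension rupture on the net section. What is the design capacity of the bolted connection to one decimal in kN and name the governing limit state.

Bolt shear: A_b = π(16)²/4 = 201.06 mm². φR_n = 0.75 × 469 × 201.06 × 6 × 1 = 424.3 kN.
Bearing (8 mm plate, F_u = 450 MPa): end bolts L_c = 22 − 18/2 = 13, R_n = min(1.2×13×8×450, 2.4×16×8×450) = 56.16 kN/bolt; interior L_c = 53 − 18 = 35, R_n = 138.24 kN/bolt. φR_n = 0.75 × (3×56.16 + 3×138.24) = 437.4 kN.
Block shear: shear path 2×[22+1×53] = 2×75 mm, A_gv = 1200, A_nv = 2×(75 − 1.5×20)×8 = 720 mm²; tension across gage: (94 − 2×20)×8 = 432 mm². R_n = min(0.6×450×720, 0.6×345×1200) + 1.0×450×432 = min(194.4, 248.4) + 194.4 = 388.8 kN. φR_n = 0.75 × 388.8 = 291.6 kN.
Tension yield (gross): A_g = 195×8 = 1560 mm². φR_n = 0.90 × 345 × 1560 = 484.4 kN.
Tension rupture (net): A_n = (195 − 3×20)×8 = 1080 mm² (U = 1.0, A_e = A_n). φR_n = 0.75 × 450 × 1080 = 364.5 kN.
Governing: min(424.3, 437.4, 291.6, 484.4, 364.5) = 291.6 kN → block shear.

291.6 kN (block shear governs)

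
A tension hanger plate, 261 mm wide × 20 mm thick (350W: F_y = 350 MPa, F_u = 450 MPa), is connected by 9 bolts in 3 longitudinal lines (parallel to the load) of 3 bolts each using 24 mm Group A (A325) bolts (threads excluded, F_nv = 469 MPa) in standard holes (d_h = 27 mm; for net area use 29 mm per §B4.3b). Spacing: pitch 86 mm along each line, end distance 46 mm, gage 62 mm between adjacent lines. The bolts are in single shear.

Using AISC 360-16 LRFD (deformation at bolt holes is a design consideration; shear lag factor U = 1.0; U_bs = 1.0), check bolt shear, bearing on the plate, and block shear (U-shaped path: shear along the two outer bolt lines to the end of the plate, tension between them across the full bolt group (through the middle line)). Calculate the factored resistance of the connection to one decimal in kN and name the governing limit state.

1432.2 kN (bolt shear governs)

Bolt shear: A_b = π(24)²/4 = 452.39 mm². φR_n = 0.75 × 469 × 452.39 × 9 × 1 = 1432.2 kN.
Bearing (20 mm plate, F_u = 450 MPa): end bolts L_c = 46 − 27/2 = 32.5, R_n = min(1.2×32.5×20×450, 2.4×24×20×450) = 351 kN/bolt; interior L_c = 86 − 27 = 59, R_n = 518.4 kN/bolt. φR_n = 0.75 × (3×351 + 6×518.4) = 3122.6 kN.
Block shear: shear path 2×[46+2×86] = 2×218 mm, A_gv = 8720, A_nv = 2×(218 − 2.5×29)×20 = 5820 mm²; tension across gage: (124 − 2×29)×20 = 1320 mm². R_n = min(0.6×450×5820, 0.6×350×8720) + 1.0×450×1320 = min(1571.4, 1831.2) + 594 = 2165.4 kN. φR_n = 0.75 × 2165.4 = 1624.1 kN.
Governing: min(1432.2, 3122.6, 1624.1) = 1432.2 kN → bolt shear.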